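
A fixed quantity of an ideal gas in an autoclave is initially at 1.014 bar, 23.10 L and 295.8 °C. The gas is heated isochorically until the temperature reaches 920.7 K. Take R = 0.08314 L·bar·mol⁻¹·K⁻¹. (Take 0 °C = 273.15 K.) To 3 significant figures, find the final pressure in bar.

Convert: T₁ = 569.0 K.
V constant ⇒ P ∝ T: V₂ = V₁; P₂ = P₁·(T₂/T₁) = 1.641 bar.

P₂ ≈ 1.64 bar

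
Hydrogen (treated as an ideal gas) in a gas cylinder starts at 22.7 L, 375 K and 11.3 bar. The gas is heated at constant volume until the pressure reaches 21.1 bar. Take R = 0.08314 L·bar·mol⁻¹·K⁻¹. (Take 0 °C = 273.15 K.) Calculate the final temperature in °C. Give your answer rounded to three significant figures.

T₂ ≈ 427 °C

V constant ⇒ P ∝ T: V₂ = V₁; T₂ = T₁·(P₂/P₁) = 700.2 K.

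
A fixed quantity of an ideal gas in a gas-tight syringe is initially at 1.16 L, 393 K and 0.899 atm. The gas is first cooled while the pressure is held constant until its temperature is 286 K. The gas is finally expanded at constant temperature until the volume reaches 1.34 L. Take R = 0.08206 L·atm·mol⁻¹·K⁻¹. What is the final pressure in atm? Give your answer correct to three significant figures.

P₃ ≈ 0.566 atm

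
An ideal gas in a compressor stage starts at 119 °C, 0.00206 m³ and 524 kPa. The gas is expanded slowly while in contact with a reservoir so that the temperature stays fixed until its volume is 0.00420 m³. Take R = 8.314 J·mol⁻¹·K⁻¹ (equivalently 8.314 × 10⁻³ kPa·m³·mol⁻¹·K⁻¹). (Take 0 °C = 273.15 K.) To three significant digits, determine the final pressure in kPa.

Convert: T₁ = 392.1 K.
T constant ⇒ Boyle's law P V = const: T₂ = T₁; P₂ = P₁·(V₁/V₂) = 257.0 kPa.

P₂ ≈ 257 kPa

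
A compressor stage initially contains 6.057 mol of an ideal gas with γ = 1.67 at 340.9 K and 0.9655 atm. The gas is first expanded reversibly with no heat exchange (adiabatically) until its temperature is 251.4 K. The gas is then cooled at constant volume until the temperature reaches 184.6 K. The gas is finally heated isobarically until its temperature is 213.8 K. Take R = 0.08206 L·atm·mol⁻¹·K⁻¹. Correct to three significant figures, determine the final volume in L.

V₄ ≈ 320 L

From PV = nRT: V₁ = nRT₁/P₁ = 175.5 L.
Adiabatic (γ = 1.67), T V^(γ−1) and P V^γ constant: P₂ = P₁·(T₂/T₁)^(γ/(γ−1)) = 0.4519 atm; V₂ = V₁·(T₁/T₂)^(1/(γ−1)) = 276.5 L.
V constant ⇒ P ∝ T: V₃ = V₂; P₃ = P₂·(T₃/T₂) = 0.3319 atm.
Isobaric, so V/T is constant: P₄ = P₃; V₄ = V₃·(T₄/T₃) = 320.2 L.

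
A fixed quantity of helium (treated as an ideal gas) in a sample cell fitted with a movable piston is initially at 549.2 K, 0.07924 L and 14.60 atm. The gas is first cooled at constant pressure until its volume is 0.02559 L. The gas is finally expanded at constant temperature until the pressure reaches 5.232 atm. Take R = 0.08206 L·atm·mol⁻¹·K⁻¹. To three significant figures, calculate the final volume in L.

P constant ⇒ V ∝ T: P₂ = P₁; T₂ = T₁·(V₂/V₁) = 177.4 K.
T constant ⇒ Boyle's law P V = const: T₃ = T₂; V₃ = V₂·(P₂/P₃) = 0.07141 L.

V₃ ≈ 0.0714 L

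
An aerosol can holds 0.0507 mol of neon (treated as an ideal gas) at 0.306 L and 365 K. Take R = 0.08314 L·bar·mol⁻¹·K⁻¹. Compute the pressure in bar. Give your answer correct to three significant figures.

PV = nRT ⇒ P = nRT/V = (0.0507 × 0.08314 × 365) / 0.306

P ≈ 5.03 bar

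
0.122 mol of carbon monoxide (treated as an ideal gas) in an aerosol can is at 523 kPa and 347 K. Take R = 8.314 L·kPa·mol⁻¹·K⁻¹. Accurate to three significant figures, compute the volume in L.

PV = nRT ⇒ V = nRT/P = (0.122 × 8.314 × 347) / 523

V ≈ 0.673 L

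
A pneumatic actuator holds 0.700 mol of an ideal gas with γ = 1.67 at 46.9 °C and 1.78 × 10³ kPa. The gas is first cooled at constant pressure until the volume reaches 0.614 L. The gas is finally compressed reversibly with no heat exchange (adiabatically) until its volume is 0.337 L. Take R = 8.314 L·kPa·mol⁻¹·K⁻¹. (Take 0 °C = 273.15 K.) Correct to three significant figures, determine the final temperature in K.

Convert: T₁ = 320.0 K.
From PV = nRT: V₁ = nRT₁/P₁ = 1.046 L.
Isobaric, so V/T is constant: P₂ = P₁; T₂ = T₁·(V₂/V₁) = 187.8 K.
Reversible adiabatic, γ = 1.67: T₃ = T₂·(V₂/V₃)^(γ−1) = 280.7 K; P₃ = P₂·(V₂/V₃)^γ = 4848 kPa.

T₃ ≈ 281 K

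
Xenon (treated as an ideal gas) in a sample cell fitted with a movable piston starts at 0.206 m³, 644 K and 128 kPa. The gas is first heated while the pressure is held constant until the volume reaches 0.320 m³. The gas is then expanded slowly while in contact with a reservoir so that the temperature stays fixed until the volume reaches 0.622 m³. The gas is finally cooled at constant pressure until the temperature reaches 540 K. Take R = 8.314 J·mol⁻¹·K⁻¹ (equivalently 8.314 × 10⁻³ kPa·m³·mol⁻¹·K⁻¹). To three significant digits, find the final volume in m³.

V₄ ≈ 0.336 m³

P constant ⇒ V ∝ T: P₂ = P₁; T₂ = T₁·(V₂/V₁) = 1000 K.
T constant ⇒ Boyle's law P V = const: T₃ = T₂; P₃ = P₂·(V₂/V₃) = 65.85 kPa.
P constant ⇒ V ∝ T: P₄ = P₃; V₄ = V₃·(T₄/T₃) = 0.3357 m³.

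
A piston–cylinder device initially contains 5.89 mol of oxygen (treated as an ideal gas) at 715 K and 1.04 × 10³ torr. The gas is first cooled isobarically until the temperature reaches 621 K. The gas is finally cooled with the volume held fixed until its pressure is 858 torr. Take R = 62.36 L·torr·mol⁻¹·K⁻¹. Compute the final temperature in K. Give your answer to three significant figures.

From PV = nRT: V₁ = nRT₁/P₁ = 252.5 L.
P constant ⇒ V ∝ T: P₂ = P₁; V₂ = V₁·(T₂/T₁) = 219.3 L.
Isochoric, so P/T is constant: V₃ = V₂; T₃ = T₂·(P₃/P₂) = 512.3 K.

T₃ ≈ 512 K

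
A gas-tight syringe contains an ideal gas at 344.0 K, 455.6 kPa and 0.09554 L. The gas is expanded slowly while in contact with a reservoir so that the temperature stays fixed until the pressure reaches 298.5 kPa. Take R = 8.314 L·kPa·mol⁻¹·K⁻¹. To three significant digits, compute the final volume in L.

V₂ ≈ 0.146 L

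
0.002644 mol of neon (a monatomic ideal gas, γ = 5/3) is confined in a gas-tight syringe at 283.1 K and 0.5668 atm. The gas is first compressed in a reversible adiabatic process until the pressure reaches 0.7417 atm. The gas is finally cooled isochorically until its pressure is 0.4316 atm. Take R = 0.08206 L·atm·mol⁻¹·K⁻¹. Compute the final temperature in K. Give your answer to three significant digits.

T₃ ≈ 183 K

From PV = nRT: V₁ = nRT₁/P₁ = 0.1084 L.
Reversible adiabatic, γ = 5/3: T₂ = T₁·(P₂/P₁)^((γ−1)/γ) = 315.3 K; V₂ = V₁·(P₁/P₂)^(1/γ) = 0.09222 L.
V constant ⇒ P ∝ T: V₃ = V₂; T₃ = T₂·(P₃/P₂) = 183.4 K.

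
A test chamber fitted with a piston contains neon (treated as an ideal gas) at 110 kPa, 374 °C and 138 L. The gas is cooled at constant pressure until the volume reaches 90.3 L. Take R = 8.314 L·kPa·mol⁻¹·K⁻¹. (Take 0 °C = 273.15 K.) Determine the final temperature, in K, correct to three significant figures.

T₂ ≈ 423 K

Convert: T₁ = 647.1 K.
Isobaric, so V/T is constant: P₂ = P₁; T₂ = T₁·(V₂/V₁) = 423.5 K.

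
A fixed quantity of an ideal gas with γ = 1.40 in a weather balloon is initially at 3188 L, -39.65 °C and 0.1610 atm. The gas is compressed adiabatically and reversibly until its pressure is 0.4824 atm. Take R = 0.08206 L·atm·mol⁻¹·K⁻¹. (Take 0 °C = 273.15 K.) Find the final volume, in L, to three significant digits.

V₂ ≈ 1.46e+03 L

Convert: T₁ = 233.5 K.
Reversible adiabatic, γ = 1.40: T₂ = T₁·(P₂/P₁)^((γ−1)/γ) = 319.5 K; V₂ = V₁·(P₁/P₂)^(1/γ) = 1456 L.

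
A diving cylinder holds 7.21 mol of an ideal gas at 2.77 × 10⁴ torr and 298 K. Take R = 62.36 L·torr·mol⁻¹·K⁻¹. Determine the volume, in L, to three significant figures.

PV = nRT ⇒ V = nRT/P = (7.21 × 62.36 × 298) / 2.77e+04

V ≈ 4.84 L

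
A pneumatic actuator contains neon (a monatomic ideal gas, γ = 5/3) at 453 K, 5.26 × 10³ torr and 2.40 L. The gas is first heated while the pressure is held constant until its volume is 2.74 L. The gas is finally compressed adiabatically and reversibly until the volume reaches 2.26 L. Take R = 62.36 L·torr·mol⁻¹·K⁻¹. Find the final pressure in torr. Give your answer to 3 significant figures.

P constant ⇒ V ∝ T: P₂ = P₁; T₂ = T₁·(V₂/V₁) = 517.2 K.
Adiabatic (γ = 5/3), T V^(γ−1) and P V^γ constant: T₃ = T₂·(V₂/V₃)^(γ−1) = 588.0 K; P₃ = P₂·(V₂/V₃)^γ = 7251 torr.

P₃ ≈ 7.25e+03 torr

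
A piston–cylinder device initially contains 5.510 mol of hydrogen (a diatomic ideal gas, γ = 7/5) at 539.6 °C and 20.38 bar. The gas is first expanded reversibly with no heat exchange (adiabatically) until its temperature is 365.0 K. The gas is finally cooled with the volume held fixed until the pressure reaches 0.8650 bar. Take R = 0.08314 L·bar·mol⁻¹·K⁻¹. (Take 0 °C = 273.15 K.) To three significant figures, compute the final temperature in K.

T₃ ≈ 255 K

Convert: T₁ = 812.8 K.
From PV = nRT: V₁ = nRT₁/P₁ = 18.27 L.
Adiabatic (γ = 7/5), T V^(γ−1) and P V^γ constant: P₂ = P₁·(T₂/T₁)^(γ/(γ−1)) = 1.237 bar; V₂ = V₁·(T₁/T₂)^(1/(γ−1)) = 135.2 L.
V constant ⇒ P ∝ T: V₃ = V₂; T₃ = T₂·(P₃/P₂) = 255.2 K.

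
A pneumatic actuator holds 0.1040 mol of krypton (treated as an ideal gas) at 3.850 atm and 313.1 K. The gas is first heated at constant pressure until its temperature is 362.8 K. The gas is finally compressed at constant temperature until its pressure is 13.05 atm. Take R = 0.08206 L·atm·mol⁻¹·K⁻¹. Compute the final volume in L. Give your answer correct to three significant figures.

V₃ ≈ 0.237 L

From PV = nRT: V₁ = nRT₁/P₁ = 0.6940 L.
P constant ⇒ V ∝ T: P₂ = P₁; V₂ = V₁·(T₂/T₁) = 0.8042 L.
T constant ⇒ Boyle's law P V = const: T₃ = T₂; V₃ = V₂·(P₂/P₃) = 0.2373 L.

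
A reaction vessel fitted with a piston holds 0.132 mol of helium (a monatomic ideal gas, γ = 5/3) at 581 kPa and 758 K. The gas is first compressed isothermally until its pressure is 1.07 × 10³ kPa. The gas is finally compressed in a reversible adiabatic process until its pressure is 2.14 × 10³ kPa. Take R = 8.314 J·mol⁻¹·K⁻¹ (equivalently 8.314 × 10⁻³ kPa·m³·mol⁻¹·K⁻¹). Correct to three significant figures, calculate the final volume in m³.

V₃ ≈ 0.000513 m³

From PV = nRT: V₁ = nRT₁/P₁ = 0.001432 m³.
T constant ⇒ Boyle's law P V = const: T₂ = T₁; V₂ = V₁·(P₁/P₂) = 0.0007774 m³.
Adiabatic (γ = 5/3), T V^(γ−1) and P V^γ constant: T₃ = T₂·(P₃/P₂)^((γ−1)/γ) = 1000 K; V₃ = V₂·(P₂/P₃)^(1/γ) = 0.0005129 m³.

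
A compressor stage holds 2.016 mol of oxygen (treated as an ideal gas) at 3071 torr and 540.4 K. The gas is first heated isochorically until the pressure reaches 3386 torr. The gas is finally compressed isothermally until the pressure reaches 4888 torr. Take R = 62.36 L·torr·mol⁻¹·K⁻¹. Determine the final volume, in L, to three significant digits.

V₃ ≈ 15.3 L

From PV = nRT: V₁ = nRT₁/P₁ = 22.12 L.
Isochoric, so P/T is constant: V₂ = V₁; T₂ = T₁·(P₂/P₁) = 595.8 K.
Isothermal, so P V is constant: T₃ = T₂; V₃ = V₂·(P₂/P₃) = 15.32 L.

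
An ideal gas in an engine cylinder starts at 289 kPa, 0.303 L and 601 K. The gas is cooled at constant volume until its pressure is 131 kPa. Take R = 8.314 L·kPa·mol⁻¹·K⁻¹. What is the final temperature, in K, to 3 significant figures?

V constant ⇒ P ∝ T: V₂ = V₁; T₂ = T₁·(P₂/P₁) = 272.4 K.

T₂ ≈ 272 K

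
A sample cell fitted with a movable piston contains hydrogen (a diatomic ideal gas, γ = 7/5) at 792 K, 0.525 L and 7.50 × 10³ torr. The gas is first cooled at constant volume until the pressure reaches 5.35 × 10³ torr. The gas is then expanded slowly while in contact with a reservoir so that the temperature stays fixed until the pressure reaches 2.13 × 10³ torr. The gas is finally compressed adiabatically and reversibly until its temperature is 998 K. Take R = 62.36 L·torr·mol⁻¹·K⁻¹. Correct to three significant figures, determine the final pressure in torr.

Isochoric, so P/T is constant: V₂ = V₁; T₂ = T₁·(P₂/P₁) = 565.0 K.
Isothermal, so P V is constant: T₃ = T₂; V₃ = V₂·(P₂/P₃) = 1.319 L.
Adiabatic (γ = 7/5), T V^(γ−1) and P V^γ constant: P₄ = P₃·(T₄/T₃)^(γ/(γ−1)) = 1.561e+04 torr; V₄ = V₃·(T₃/T₄)^(1/(γ−1)) = 0.3179 L.

P₄ ≈ 1.56e+04 torr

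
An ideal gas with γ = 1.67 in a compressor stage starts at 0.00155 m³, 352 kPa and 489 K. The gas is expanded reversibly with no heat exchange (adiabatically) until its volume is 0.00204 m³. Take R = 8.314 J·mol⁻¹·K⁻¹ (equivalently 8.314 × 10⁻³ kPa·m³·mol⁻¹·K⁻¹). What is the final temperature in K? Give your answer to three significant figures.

T₂ ≈ 407 K

Reversible adiabatic, γ = 1.67: T₂ = T₁·(V₁/V₂)^(γ−1) = 406.8 K; P₂ = P₁·(V₁/V₂)^γ = 222.5 kPa.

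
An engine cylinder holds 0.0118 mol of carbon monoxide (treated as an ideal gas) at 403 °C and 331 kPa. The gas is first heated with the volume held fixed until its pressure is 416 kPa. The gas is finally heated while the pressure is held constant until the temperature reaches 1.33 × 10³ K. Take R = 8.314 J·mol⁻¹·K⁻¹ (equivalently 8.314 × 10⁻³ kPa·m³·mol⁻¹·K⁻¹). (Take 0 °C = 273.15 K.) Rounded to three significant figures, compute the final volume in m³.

Convert: T₁ = 676.1 K.
From PV = nRT: V₁ = nRT₁/P₁ = 0.0002004 m³.
Isochoric, so P/T is constant: V₂ = V₁; T₂ = T₁·(P₂/P₁) = 849.8 K.
Isobaric, so V/T is constant: P₃ = P₂; V₃ = V₂·(T₃/T₂) = 0.0003137 m³.

V₃ ≈ 0.000314 m³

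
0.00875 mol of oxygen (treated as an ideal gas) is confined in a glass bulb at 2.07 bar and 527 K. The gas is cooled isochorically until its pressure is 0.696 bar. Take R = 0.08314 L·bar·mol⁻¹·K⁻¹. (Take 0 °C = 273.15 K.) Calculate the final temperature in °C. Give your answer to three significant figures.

From PV = nRT: V₁ = nRT₁/P₁ = 0.1852 L.
V constant ⇒ P ∝ T: V₂ = V₁; T₂ = T₁·(P₂/P₁) = 177.2 K.

T₂ ≈ -96.0 °C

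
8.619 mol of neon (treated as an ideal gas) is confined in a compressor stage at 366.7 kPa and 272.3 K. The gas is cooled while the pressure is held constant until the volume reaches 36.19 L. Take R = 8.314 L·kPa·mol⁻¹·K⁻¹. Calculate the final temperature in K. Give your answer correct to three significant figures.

T₂ ≈ 185 K

From PV = nRT: V₁ = nRT₁/P₁ = 53.21 L.
Isobaric, so V/T is constant: P₂ = P₁; T₂ = T₁·(V₂/V₁) = 185.2 K.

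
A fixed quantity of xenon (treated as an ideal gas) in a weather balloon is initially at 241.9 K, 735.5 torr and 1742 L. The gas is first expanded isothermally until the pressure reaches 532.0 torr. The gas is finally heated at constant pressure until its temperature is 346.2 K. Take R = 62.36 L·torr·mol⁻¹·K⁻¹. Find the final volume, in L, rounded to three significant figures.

V₃ ≈ 3.45e+03 L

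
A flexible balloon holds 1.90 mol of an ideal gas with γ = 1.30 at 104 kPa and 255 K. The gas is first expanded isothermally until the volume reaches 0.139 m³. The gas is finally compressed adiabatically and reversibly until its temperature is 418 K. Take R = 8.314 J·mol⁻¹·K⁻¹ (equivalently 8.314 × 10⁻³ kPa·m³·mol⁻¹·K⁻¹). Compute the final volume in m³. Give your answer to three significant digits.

V₃ ≈ 0.0268 m³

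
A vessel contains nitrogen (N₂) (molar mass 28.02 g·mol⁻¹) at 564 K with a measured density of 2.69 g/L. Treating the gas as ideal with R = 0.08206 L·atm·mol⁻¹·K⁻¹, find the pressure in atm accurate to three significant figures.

P ≈ 4.44 atm

ρ = PM/(RT) ⇒ P = ρRT/M = (2.69 × 0.08206 × 564.0) / 28.02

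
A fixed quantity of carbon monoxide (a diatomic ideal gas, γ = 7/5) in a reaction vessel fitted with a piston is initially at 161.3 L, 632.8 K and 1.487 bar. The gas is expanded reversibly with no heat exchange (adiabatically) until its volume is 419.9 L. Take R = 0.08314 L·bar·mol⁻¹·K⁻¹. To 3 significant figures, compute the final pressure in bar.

P₂ ≈ 0.390 bar

Reversible adiabatic, γ = 7/5: T₂ = T₁·(V₁/V₂)^(γ−1) = 431.6 K; P₂ = P₁·(V₁/V₂)^γ = 0.3896 bar.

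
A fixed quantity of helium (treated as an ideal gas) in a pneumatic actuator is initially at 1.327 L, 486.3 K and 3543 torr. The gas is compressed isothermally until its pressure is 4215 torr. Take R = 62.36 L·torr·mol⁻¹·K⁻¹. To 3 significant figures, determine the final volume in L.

Isothermal, so P V is constant: T₂ = T₁; V₂ = V₁·(P₁/P₂) = 1.115 L.

V₂ ≈ 1.12 L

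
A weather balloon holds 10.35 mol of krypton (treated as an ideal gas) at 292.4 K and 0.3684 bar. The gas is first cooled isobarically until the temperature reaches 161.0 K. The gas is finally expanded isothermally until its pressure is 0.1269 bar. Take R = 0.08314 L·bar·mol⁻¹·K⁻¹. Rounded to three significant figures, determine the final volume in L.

V₃ ≈ 1.09e+03 L

From PV = nRT: V₁ = nRT₁/P₁ = 683.0 L.
P constant ⇒ V ∝ T: P₂ = P₁; V₂ = V₁·(T₂/T₁) = 376.1 L.
T constant ⇒ Boyle's law P V = const: T₃ = T₂; V₃ = V₂·(P₂/P₃) = 1092 L.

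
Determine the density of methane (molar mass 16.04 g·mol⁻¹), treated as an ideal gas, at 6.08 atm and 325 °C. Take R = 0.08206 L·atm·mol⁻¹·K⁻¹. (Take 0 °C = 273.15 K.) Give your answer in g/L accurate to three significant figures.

ρ ≈ 1.99 g/L

ρ = PM/(RT) = (6.08 × 16.04) / (0.08206 × 598.1)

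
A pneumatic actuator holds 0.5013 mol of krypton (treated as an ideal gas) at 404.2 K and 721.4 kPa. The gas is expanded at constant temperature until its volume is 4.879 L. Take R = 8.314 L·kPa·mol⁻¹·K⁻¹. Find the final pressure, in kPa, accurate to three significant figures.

From PV = nRT: V₁ = nRT₁/P₁ = 2.335 L.
T constant ⇒ Boyle's law P V = const: T₂ = T₁; P₂ = P₁·(V₁/V₂) = 345.3 kPa.

P₂ ≈ 345 kPa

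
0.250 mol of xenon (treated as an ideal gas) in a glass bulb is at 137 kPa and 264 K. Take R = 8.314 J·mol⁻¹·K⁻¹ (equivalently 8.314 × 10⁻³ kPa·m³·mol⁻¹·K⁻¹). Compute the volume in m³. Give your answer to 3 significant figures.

V ≈ 0.00401 m³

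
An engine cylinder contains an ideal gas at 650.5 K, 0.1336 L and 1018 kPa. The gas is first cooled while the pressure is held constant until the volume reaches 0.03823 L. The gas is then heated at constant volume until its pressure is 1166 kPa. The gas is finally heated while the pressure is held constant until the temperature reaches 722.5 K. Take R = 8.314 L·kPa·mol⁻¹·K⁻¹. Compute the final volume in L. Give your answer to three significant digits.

V₄ ≈ 0.130 L

P constant ⇒ V ∝ T: P₂ = P₁; T₂ = T₁·(V₂/V₁) = 186.1 K.
Isochoric, so P/T is constant: V₃ = V₂; T₃ = T₂·(P₃/P₂) = 213.2 K.
P constant ⇒ V ∝ T: P₄ = P₃; V₄ = V₃·(T₄/T₃) = 0.1296 L.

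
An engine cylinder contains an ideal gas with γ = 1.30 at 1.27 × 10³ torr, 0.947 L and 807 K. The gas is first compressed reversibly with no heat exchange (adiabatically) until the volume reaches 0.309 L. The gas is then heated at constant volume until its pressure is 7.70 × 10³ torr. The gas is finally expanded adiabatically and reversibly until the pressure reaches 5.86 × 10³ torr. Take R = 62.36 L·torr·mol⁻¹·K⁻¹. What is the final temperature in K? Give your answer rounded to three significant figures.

Reversible adiabatic, γ = 1.30: T₂ = T₁·(V₁/V₂)^(γ−1) = 1129 K; P₂ = P₁·(V₁/V₂)^γ = 5446 torr.
V constant ⇒ P ∝ T: V₃ = V₂; T₃ = T₂·(P₃/P₂) = 1597 K.
Reversible adiabatic, γ = 1.30: T₄ = T₃·(P₄/P₃)^((γ−1)/γ) = 1499 K; V₄ = V₃·(P₃/P₄)^(1/γ) = 0.3812 L.

T₄ ≈ 1.50e+03 K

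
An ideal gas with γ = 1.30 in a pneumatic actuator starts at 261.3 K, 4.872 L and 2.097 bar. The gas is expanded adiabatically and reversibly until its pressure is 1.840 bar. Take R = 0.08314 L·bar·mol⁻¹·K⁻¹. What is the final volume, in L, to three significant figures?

V₂ ≈ 5.39 L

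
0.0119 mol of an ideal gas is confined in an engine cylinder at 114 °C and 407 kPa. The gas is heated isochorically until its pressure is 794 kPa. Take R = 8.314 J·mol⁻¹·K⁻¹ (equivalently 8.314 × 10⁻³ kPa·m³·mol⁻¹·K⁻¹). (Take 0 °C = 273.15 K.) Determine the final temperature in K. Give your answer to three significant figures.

T₂ ≈ 755 K

Convert: T₁ = 387.1 K.
From PV = nRT: V₁ = nRT₁/P₁ = 9.411e-05 m³.
V constant ⇒ P ∝ T: V₂ = V₁; T₂ = T₁·(P₂/P₁) = 755.3 K.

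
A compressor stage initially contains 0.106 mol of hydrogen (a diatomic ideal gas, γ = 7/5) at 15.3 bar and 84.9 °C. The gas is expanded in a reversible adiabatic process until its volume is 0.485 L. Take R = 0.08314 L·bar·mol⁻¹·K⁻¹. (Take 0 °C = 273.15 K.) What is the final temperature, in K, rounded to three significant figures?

Convert: T₁ = 358.0 K.
From PV = nRT: V₁ = nRT₁/P₁ = 0.2062 L.
Adiabatic (γ = 7/5), T V^(γ−1) and P V^γ constant: T₂ = T₁·(V₁/V₂)^(γ−1) = 254.3 K; P₂ = P₁·(V₁/V₂)^γ = 4.621 bar.

T₂ ≈ 254 K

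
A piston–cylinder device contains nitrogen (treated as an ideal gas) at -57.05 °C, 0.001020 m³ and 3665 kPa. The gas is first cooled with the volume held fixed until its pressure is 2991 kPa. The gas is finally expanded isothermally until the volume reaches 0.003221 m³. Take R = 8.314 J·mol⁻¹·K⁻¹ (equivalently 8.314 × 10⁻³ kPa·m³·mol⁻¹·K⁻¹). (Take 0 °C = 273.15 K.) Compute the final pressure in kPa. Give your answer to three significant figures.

P₃ ≈ 947 kPa

Convert: T₁ = 216.1 K.
V constant ⇒ P ∝ T: V₂ = V₁; T₂ = T₁·(P₂/P₁) = 176.4 K.
Isothermal, so P V is constant: T₃ = T₂; P₃ = P₂·(V₂/V₃) = 947.2 kPa.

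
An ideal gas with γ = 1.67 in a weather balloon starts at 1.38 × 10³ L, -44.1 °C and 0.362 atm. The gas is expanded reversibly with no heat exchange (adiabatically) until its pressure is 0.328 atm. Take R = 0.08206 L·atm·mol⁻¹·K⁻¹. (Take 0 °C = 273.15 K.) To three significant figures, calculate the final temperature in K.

T₂ ≈ 220 K

Convert: T₁ = 229.0 K.
Reversible adiabatic, γ = 1.67: T₂ = T₁·(P₂/P₁)^((γ−1)/γ) = 220.2 K; V₂ = V₁·(P₁/P₂)^(1/γ) = 1464 L.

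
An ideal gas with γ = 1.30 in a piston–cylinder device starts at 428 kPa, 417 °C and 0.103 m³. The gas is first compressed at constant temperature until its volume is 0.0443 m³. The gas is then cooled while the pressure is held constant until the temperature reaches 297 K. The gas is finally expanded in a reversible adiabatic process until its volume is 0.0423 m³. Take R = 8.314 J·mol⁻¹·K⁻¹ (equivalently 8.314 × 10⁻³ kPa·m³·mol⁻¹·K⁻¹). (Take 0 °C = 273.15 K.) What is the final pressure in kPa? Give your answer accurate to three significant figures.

P₄ ≈ 353 kPa

Convert: T₁ = 690.1 K.
T constant ⇒ Boyle's law P V = const: T₂ = T₁; P₂ = P₁·(V₁/V₂) = 995.1 kPa.
Isobaric, so V/T is constant: P₃ = P₂; V₃ = V₂·(T₃/T₂) = 0.01906 m³.
Reversible adiabatic, γ = 1.30: T₄ = T₃·(V₃/V₄)^(γ−1) = 233.8 K; P₄ = P₃·(V₃/V₄)^γ = 353.1 kPa.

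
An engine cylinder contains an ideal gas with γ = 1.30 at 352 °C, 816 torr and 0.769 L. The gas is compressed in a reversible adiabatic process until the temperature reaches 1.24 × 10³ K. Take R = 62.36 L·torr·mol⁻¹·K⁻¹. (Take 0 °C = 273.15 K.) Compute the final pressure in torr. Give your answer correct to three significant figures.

P₂ ≈ 1.59e+04 torr

Convert: T₁ = 625.1 K.
Reversible adiabatic, γ = 1.30: P₂ = P₁·(T₂/T₁)^(γ/(γ−1)) = 1.587e+04 torr; V₂ = V₁·(T₁/T₂)^(1/(γ−1)) = 0.07843 L.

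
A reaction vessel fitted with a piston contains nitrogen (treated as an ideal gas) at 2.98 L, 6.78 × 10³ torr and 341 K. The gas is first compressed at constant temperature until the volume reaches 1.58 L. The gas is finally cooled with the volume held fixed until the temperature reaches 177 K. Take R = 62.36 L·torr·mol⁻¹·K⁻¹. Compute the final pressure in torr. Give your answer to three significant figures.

Isothermal, so P V is constant: T₂ = T₁; P₂ = P₁·(V₁/V₂) = 1.279e+04 torr.
Isochoric, so P/T is constant: V₃ = V₂; P₃ = P₂·(T₃/T₂) = 6638 torr.

P₃ ≈ 6.64e+03 torr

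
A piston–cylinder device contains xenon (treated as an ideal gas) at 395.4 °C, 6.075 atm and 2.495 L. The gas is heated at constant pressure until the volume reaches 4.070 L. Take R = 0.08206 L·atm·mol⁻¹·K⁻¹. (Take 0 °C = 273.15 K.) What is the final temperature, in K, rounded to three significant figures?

Convert: T₁ = 668.5 K.
P constant ⇒ V ∝ T: P₂ = P₁; T₂ = T₁·(V₂/V₁) = 1091 K.

T₂ ≈ 1.09e+03 K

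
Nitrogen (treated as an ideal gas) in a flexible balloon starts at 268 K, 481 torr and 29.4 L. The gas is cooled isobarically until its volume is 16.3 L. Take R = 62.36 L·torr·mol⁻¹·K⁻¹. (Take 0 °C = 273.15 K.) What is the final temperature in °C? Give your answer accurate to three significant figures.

Isobaric, so V/T is constant: P₂ = P₁; T₂ = T₁·(V₂/V₁) = 148.6 K.

T₂ ≈ -125 °C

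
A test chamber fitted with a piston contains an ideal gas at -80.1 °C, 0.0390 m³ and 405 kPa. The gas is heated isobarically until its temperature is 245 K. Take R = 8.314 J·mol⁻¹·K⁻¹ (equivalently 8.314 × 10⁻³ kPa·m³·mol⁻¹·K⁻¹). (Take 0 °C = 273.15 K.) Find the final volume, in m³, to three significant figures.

V₂ ≈ 0.0495 m³

Convert: T₁ = 193.0 K.
Isobaric, so V/T is constant: P₂ = P₁; V₂ = V₁·(T₂/T₁) = 0.04949 m³.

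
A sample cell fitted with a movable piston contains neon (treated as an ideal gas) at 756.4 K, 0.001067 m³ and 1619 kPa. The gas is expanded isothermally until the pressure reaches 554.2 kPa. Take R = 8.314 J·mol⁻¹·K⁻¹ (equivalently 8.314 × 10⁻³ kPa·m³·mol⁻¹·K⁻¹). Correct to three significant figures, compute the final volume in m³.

T constant ⇒ Boyle's law P V = const: T₂ = T₁; V₂ = V₁·(P₁/P₂) = 0.003117 m³.

V₂ ≈ 0.00312 m³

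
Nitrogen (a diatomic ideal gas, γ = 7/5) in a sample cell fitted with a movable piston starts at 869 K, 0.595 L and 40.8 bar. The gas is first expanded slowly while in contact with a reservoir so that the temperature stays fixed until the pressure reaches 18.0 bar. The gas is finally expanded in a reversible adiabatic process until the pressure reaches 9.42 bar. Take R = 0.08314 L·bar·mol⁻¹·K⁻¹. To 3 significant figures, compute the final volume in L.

Isothermal, so P V is constant: T₂ = T₁; V₂ = V₁·(P₁/P₂) = 1.349 L.
Adiabatic (γ = 7/5), T V^(γ−1) and P V^γ constant: T₃ = T₂·(P₃/P₂)^((γ−1)/γ) = 722.2 K; V₃ = V₂·(P₂/P₃)^(1/γ) = 2.142 L.

V₃ ≈ 2.14 L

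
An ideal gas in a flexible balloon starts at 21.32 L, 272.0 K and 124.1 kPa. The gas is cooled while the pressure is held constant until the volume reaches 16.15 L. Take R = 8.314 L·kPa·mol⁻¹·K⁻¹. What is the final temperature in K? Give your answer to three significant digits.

T₂ ≈ 206 K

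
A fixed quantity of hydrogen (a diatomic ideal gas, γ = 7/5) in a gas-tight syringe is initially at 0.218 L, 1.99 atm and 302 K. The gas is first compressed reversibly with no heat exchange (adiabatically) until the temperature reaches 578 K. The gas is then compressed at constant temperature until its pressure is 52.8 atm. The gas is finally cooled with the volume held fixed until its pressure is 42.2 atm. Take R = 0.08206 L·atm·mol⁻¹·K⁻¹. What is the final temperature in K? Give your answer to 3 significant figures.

T₄ ≈ 462 K

Adiabatic (γ = 7/5), T V^(γ−1) and P V^γ constant: P₂ = P₁·(T₂/T₁)^(γ/(γ−1)) = 19.30 atm; V₂ = V₁·(T₁/T₂)^(1/(γ−1)) = 0.04302 L.
Isothermal, so P V is constant: T₃ = T₂; V₃ = V₂·(P₂/P₃) = 0.01573 L.
V constant ⇒ P ∝ T: V₄ = V₃; T₄ = T₃·(P₄/P₃) = 462.0 K.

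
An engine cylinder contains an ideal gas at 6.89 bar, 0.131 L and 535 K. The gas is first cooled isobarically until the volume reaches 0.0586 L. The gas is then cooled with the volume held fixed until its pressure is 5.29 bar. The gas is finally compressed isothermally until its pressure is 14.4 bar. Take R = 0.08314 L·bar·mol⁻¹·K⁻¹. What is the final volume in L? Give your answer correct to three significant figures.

P constant ⇒ V ∝ T: P₂ = P₁; T₂ = T₁·(V₂/V₁) = 239.3 K.
Isochoric, so P/T is constant: V₃ = V₂; T₃ = T₂·(P₃/P₂) = 183.7 K.
T constant ⇒ Boyle's law P V = const: T₄ = T₃; V₄ = V₃·(P₃/P₄) = 0.02153 L.

V₄ ≈ 0.0215 L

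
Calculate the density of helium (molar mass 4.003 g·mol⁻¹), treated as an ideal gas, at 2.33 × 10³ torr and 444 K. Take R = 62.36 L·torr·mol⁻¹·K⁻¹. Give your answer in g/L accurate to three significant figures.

ρ ≈ 0.337 g/L

ρ = PM/(RT) = (2.33e+03 × 4.003) / (62.36 × 444.0)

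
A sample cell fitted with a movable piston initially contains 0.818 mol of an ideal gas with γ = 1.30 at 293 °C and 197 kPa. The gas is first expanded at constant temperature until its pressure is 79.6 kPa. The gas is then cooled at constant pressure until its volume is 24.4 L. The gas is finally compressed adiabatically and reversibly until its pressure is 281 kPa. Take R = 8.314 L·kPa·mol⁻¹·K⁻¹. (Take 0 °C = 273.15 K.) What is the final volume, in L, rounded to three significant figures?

V₄ ≈ 9.25 L

Convert: T₁ = 566.1 K.
From PV = nRT: V₁ = nRT₁/P₁ = 19.54 L.
Isothermal, so P V is constant: T₂ = T₁; V₂ = V₁·(P₁/P₂) = 48.37 L.
Isobaric, so V/T is constant: P₃ = P₂; T₃ = T₂·(V₃/V₂) = 285.6 K.
Reversible adiabatic, γ = 1.30: T₄ = T₃·(P₄/P₃)^((γ−1)/γ) = 382.1 K; V₄ = V₃·(P₃/P₄)^(1/γ) = 9.247 L.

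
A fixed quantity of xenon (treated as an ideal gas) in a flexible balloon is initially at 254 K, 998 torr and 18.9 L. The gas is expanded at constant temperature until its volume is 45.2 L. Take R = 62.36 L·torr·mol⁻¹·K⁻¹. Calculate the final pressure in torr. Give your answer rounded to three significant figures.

P₂ ≈ 417 torr

Isothermal, so P V is constant: T₂ = T₁; P₂ = P₁·(V₁/V₂) = 417.3 torr.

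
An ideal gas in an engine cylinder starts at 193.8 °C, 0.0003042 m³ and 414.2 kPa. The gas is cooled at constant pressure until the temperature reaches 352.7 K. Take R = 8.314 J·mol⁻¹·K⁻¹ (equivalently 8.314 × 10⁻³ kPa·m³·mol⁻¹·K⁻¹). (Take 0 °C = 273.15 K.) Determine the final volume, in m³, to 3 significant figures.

V₂ ≈ 0.000230 m³

Convert: T₁ = 466.9 K.
P constant ⇒ V ∝ T: P₂ = P₁; V₂ = V₁·(T₂/T₁) = 0.0002298 m³.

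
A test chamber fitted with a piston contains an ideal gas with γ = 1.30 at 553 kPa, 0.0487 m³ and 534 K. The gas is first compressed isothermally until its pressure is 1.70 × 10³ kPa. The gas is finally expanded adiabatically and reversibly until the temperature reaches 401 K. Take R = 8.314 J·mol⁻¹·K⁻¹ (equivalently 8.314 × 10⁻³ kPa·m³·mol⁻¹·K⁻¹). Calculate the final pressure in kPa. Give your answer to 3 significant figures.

T constant ⇒ Boyle's law P V = const: T₂ = T₁; V₂ = V₁·(P₁/P₂) = 0.01584 m³.
Reversible adiabatic, γ = 1.30: P₃ = P₂·(T₃/T₂)^(γ/(γ−1)) = 491.4 kPa; V₃ = V₂·(T₂/T₃)^(1/(γ−1)) = 0.04116 m³.

P₃ ≈ 491 kPa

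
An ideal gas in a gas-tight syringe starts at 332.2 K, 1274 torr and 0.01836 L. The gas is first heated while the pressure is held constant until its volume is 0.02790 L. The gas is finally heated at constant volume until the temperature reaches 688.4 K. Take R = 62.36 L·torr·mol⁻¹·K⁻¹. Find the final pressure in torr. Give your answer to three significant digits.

P₃ ≈ 1.74e+03 torr

Isobaric, so V/T is constant: P₂ = P₁; T₂ = T₁·(V₂/V₁) = 504.8 K.
Isochoric, so P/T is constant: V₃ = V₂; P₃ = P₂·(T₃/T₂) = 1737 torr.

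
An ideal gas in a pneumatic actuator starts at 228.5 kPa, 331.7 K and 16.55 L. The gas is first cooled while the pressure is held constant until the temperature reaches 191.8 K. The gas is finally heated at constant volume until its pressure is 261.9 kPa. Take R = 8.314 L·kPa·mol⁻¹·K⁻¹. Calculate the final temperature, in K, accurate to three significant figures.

P constant ⇒ V ∝ T: P₂ = P₁; V₂ = V₁·(T₂/T₁) = 9.570 L.
Isochoric, so P/T is constant: V₃ = V₂; T₃ = T₂·(P₃/P₂) = 219.8 K.

T₃ ≈ 220 K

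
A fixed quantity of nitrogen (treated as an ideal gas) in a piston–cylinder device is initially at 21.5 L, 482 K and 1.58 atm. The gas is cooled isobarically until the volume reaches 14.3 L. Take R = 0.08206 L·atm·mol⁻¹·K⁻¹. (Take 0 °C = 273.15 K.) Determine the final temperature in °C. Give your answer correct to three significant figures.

T₂ ≈ 47.4 °C

Isobaric, so V/T is constant: P₂ = P₁; T₂ = T₁·(V₂/V₁) = 320.6 K.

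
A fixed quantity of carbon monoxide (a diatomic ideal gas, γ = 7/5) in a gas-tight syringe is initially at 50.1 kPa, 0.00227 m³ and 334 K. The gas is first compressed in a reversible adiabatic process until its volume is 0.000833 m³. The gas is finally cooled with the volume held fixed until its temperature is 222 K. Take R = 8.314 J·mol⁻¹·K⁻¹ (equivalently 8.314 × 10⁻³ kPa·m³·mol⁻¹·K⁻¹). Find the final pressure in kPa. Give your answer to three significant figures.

P₃ ≈ 90.7 kPa

Reversible adiabatic, γ = 7/5: T₂ = T₁·(V₁/V₂)^(γ−1) = 498.8 K; P₂ = P₁·(V₁/V₂)^γ = 203.9 kPa.
Isochoric, so P/T is constant: V₃ = V₂; P₃ = P₂·(T₃/T₂) = 90.75 kPa.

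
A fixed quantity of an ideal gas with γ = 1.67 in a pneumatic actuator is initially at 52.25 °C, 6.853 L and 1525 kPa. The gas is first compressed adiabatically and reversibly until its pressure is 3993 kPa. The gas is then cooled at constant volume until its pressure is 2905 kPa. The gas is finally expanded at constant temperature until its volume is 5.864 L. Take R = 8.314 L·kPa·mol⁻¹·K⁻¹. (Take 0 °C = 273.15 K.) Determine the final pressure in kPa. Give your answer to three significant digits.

Convert: T₁ = 325.4 K.
Adiabatic (γ = 1.67), T V^(γ−1) and P V^γ constant: T₂ = T₁·(P₂/P₁)^((γ−1)/γ) = 478.8 K; V₂ = V₁·(P₁/P₂)^(1/γ) = 3.851 L.
Isochoric, so P/T is constant: V₃ = V₂; T₃ = T₂·(P₃/P₂) = 348.3 K.
Isothermal, so P V is constant: T₄ = T₃; P₄ = P₃·(V₃/V₄) = 1908 kPa.

P₄ ≈ 1.91e+03 kPa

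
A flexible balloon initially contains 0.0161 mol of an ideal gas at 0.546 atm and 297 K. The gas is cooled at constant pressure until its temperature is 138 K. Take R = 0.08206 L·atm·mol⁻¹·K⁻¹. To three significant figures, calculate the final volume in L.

V₂ ≈ 0.334 L

From PV = nRT: V₁ = nRT₁/P₁ = 0.7187 L.
Isobaric, so V/T is constant: P₂ = P₁; V₂ = V₁·(T₂/T₁) = 0.3339 L.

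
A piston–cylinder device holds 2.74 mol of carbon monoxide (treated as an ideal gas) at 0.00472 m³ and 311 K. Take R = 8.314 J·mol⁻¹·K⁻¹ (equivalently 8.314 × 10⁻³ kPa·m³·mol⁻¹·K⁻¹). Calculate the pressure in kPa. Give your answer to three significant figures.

P ≈ 1.50e+03 kPa

PV = nRT ⇒ P = nRT/V = (2.74 × 8.314 × 10⁻³ × 311) / 0.00472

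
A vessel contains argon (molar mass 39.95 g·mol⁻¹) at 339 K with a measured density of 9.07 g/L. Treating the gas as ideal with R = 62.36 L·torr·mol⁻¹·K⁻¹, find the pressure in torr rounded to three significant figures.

P ≈ 4.80e+03 torr

ρ = PM/(RT) ⇒ P = ρRT/M = (9.07 × 62.36 × 339.0) / 39.95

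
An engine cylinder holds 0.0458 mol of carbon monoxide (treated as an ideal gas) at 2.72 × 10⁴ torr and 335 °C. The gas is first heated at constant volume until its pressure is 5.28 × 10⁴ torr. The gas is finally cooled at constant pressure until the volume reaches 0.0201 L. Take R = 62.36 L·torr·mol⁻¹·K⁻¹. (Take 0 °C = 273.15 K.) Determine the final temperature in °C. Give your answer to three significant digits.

T₃ ≈ 98.4 °C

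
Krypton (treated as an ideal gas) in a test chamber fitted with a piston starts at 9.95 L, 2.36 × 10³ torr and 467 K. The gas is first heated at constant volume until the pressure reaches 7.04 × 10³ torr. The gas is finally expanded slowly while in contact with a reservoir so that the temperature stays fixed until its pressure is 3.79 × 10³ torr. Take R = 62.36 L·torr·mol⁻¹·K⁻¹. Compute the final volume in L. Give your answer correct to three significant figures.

Isochoric, so P/T is constant: V₂ = V₁; T₂ = T₁·(P₂/P₁) = 1393 K.
T constant ⇒ Boyle's law P V = const: T₃ = T₂; V₃ = V₂·(P₂/P₃) = 18.48 L.

V₃ ≈ 18.5 L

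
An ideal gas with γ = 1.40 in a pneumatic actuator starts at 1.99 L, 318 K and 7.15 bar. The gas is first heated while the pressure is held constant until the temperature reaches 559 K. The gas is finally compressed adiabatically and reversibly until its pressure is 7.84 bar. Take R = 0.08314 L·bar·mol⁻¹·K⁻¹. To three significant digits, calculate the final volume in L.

P constant ⇒ V ∝ T: P₂ = P₁; V₂ = V₁·(T₂/T₁) = 3.498 L.
Reversible adiabatic, γ = 1.40: T₃ = T₂·(P₃/P₂)^((γ−1)/γ) = 573.9 K; V₃ = V₂·(P₂/P₃)^(1/γ) = 3.275 L.

V₃ ≈ 3.28 L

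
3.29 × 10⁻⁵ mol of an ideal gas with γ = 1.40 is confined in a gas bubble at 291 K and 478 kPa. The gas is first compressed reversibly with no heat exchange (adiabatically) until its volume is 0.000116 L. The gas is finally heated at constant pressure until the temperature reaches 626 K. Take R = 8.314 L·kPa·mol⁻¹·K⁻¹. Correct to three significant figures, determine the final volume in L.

From PV = nRT: V₁ = nRT₁/P₁ = 0.0001665 L.
Adiabatic (γ = 1.40), T V^(γ−1) and P V^γ constant: T₂ = T₁·(V₁/V₂)^(γ−1) = 336.3 K; P₂ = P₁·(V₁/V₂)^γ = 793.0 kPa.
Isobaric, so V/T is constant: P₃ = P₂; V₃ = V₂·(T₃/T₂) = 0.0002159 L.

V₃ ≈ 0.000216 L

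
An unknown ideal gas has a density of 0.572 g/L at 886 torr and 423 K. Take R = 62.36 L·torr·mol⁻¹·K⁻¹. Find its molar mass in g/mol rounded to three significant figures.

ρ = PM/(RT) ⇒ M = ρRT/P = (0.572 × 62.36 × 423.0) / 886

M ≈ 17.0 g/mol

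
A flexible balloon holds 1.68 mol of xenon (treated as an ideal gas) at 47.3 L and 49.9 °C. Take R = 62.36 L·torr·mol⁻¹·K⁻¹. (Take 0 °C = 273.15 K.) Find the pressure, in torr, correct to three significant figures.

P ≈ 716 torr

Convert: T = 323.05 K.
PV = nRT ⇒ P = nRT/V = (1.68 × 62.36 × 323.05) / 47.3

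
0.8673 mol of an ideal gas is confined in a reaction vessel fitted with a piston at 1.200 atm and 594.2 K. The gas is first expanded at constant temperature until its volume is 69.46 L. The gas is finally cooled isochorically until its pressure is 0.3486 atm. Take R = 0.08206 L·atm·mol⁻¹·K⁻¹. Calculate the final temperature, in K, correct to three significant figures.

T₃ ≈ 340 K

From PV = nRT: V₁ = nRT₁/P₁ = 35.24 L.
T constant ⇒ Boyle's law P V = const: T₂ = T₁; P₂ = P₁·(V₁/V₂) = 0.6088 atm.
V constant ⇒ P ∝ T: V₃ = V₂; T₃ = T₂·(P₃/P₂) = 340.2 K.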